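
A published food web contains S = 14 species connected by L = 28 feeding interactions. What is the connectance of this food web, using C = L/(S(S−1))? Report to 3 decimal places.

C = 0.154

The web has S = 14 species and L = 28 feeding links.
C = L / (S(S−1)) = 28 / 182 = 0.1538 ≈ 0.154.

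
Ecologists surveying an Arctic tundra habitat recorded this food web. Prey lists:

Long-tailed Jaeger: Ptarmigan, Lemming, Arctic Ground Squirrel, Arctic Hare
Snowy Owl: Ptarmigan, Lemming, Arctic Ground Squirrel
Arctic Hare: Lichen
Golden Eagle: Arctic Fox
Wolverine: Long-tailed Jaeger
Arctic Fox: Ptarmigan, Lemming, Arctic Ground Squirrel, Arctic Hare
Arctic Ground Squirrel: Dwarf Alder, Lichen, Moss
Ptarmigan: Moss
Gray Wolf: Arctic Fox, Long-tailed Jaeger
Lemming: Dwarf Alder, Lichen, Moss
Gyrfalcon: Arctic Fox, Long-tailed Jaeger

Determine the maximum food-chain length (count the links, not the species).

3 links

One longest chain: Moss → Ptarmigan → Long-tailed Jaeger → Wolverine.
It has 4 species and 3 links.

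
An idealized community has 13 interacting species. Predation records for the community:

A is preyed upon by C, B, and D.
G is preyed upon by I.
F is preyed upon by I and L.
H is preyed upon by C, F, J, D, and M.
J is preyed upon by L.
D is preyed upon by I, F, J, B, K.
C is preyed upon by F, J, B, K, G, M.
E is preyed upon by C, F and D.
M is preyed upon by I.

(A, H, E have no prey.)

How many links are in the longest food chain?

3 links

One longest chain: A → D → F → L.
It has 4 species and 3 links.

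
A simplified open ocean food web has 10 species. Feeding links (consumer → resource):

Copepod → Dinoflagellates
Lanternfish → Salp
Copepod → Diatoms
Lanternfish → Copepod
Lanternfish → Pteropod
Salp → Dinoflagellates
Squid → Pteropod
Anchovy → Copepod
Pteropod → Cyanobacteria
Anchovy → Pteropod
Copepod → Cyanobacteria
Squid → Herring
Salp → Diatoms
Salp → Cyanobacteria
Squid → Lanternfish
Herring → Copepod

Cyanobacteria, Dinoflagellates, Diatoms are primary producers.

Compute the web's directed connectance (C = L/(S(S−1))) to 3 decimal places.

The web has S = 10 species and L = 16 feeding links.
C = L / (S(S−1)) = 16 / 90 = 0.1778 ≈ 0.178.

C = 0.178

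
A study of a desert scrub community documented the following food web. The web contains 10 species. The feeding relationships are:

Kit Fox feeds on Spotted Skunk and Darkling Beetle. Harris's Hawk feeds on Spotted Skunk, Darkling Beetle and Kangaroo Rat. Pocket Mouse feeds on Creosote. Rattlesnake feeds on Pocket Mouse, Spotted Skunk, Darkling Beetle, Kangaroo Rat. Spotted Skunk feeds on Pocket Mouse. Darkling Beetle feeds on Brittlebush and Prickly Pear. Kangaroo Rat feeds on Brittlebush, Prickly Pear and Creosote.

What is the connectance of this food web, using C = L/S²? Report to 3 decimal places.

The web has S = 10 species and L = 16 feeding links.
C = L / S² = 16 / 100 = 0.1600 ≈ 0.160.

C = 0.160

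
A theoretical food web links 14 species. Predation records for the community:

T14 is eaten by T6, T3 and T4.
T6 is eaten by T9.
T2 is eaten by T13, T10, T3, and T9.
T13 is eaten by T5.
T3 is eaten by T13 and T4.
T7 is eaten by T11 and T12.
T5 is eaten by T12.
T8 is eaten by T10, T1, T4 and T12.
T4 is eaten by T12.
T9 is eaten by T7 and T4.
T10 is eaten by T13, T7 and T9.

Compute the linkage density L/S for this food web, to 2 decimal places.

L/S = 1.71

There are L = 24 links among S = 14 species.
L/S = 24/14 = 1.7143 ≈ 1.71.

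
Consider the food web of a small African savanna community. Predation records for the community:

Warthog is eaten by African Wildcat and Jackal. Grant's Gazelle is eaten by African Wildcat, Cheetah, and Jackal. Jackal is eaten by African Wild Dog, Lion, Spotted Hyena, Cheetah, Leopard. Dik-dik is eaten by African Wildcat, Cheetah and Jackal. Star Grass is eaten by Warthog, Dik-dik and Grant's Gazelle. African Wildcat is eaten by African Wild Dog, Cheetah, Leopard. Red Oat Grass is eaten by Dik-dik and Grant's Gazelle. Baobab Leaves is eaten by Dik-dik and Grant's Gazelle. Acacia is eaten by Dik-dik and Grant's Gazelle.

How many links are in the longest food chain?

One longest chain: Baobab Leaves → Grant's Gazelle → Jackal → Leopard.
It has 4 species and 3 links.

3 links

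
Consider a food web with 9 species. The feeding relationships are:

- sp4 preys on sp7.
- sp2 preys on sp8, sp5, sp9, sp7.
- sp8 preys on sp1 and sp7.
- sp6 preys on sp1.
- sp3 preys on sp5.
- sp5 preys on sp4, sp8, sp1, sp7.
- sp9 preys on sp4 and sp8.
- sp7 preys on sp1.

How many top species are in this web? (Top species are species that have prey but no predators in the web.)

3

Top species (has prey, but nothing eats it): sp6, sp3, sp2.
Count: 3.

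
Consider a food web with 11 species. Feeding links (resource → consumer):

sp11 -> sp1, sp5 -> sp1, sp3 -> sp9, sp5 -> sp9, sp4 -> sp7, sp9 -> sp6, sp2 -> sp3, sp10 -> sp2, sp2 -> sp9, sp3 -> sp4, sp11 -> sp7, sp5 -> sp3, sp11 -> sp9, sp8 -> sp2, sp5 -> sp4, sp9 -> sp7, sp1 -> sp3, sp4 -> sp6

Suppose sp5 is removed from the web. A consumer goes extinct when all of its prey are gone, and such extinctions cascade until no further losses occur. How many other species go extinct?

0

Remove sp5.
Every predator of it retains at least one other prey: sp1 still has sp11; sp3 still has sp1, sp2; sp4 still has sp3; sp9 still has sp11, sp2, sp3.
No consumer loses all prey, so no secondary extinctions occur.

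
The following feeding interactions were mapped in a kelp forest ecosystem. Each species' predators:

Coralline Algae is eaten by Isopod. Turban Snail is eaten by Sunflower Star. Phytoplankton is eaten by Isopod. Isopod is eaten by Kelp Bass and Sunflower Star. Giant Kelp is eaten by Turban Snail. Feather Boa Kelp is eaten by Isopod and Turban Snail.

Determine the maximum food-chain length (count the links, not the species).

2 links

One longest chain: Coralline Algae → Isopod → Sunflower Star.
It has 3 species and 2 links.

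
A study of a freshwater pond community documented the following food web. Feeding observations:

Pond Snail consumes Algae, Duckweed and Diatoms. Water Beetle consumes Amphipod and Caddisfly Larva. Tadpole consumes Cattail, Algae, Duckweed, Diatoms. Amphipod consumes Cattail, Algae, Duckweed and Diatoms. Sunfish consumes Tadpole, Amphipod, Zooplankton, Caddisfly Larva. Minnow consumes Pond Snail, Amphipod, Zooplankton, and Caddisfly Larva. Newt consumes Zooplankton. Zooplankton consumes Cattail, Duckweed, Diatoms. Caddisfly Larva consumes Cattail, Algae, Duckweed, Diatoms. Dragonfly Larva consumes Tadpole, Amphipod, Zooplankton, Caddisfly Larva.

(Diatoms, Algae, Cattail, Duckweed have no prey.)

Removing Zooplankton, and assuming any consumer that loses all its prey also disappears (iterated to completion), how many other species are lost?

Remove Zooplankton.
Round 1: Newt (all prey gone) → extinct.
No further losses. Total secondary extinctions: 1.

1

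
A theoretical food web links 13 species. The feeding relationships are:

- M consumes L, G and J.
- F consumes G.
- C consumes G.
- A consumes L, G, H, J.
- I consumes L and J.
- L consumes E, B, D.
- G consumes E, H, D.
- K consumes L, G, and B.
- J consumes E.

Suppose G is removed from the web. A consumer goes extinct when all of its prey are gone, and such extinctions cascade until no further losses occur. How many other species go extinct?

Remove G.
Round 1: F (all prey gone), C (all prey gone) → extinct.
No further losses. Total secondary extinctions: 2.

2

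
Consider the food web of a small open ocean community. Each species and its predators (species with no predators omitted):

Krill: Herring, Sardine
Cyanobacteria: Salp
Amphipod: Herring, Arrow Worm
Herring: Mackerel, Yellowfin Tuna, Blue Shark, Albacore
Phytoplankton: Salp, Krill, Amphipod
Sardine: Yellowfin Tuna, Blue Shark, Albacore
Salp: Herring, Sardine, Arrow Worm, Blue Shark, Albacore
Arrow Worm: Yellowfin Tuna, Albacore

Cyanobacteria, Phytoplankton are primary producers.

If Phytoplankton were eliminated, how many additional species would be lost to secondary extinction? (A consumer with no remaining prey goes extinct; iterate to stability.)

2

Remove Phytoplankton.
Round 1: Krill (all prey gone), Amphipod (all prey gone) → extinct.
No further losses. Total secondary extinctions: 2.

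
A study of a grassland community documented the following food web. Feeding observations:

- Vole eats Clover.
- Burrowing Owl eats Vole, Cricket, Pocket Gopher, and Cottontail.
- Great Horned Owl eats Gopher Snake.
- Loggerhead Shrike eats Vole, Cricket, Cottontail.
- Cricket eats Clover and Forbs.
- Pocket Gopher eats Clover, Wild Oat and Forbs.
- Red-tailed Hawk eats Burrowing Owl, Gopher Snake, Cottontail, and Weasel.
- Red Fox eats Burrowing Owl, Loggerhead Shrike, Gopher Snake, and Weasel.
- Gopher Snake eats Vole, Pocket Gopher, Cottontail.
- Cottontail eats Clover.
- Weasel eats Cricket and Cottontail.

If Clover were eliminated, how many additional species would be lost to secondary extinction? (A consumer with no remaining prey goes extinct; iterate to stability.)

2

Remove Clover.
Round 1: Vole (all prey gone), Cottontail (all prey gone) → extinct.
No further losses. Total secondary extinctions: 2.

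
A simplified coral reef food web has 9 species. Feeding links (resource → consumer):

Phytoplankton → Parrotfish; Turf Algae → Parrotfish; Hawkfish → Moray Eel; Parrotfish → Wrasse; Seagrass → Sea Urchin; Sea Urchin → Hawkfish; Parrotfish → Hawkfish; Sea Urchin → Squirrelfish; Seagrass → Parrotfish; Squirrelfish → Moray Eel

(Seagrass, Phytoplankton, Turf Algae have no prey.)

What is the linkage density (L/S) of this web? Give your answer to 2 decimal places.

L/S = 1.11

There are L = 10 links among S = 9 species.
L/S = 10/9 = 1.1111 ≈ 1.11.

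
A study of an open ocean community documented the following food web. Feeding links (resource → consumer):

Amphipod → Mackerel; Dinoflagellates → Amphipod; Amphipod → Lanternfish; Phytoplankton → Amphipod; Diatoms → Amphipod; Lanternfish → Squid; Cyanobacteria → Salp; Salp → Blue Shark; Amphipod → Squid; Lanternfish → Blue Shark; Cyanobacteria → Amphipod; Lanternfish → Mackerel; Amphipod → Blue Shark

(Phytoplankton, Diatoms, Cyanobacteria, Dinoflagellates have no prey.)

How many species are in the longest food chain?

4 species

One longest chain: Phytoplankton → Amphipod → Lanternfish → Squid.
It has 4 species and 3 links.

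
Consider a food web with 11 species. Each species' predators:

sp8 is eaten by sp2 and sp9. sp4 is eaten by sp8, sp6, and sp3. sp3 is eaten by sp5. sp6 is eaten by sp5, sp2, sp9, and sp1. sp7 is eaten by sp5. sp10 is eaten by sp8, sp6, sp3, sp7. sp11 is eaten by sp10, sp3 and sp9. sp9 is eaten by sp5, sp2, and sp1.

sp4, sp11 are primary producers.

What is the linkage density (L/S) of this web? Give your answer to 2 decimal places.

L/S = 1.91

There are L = 21 links among S = 11 species.
L/S = 21/11 = 1.9091 ≈ 1.91.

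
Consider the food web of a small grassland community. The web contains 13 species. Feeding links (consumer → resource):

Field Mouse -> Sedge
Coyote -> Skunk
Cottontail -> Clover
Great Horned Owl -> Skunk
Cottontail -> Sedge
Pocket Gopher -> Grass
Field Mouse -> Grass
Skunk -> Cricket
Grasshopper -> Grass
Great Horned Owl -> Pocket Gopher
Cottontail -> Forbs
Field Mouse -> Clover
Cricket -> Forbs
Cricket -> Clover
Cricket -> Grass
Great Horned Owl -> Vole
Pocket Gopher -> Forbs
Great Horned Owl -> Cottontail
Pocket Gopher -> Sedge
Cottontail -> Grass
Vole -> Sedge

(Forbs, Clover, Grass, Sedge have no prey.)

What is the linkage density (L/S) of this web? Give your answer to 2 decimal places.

There are L = 21 links among S = 13 species.
L/S = 21/13 = 1.6154 ≈ 1.62.

L/S = 1.62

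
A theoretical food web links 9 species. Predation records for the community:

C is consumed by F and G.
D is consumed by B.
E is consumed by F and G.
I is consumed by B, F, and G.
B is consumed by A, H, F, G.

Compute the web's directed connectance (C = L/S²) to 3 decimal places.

The web has S = 9 species and L = 12 feeding links.
C = L / S² = 12 / 81 = 0.1481 ≈ 0.148.

C = 0.148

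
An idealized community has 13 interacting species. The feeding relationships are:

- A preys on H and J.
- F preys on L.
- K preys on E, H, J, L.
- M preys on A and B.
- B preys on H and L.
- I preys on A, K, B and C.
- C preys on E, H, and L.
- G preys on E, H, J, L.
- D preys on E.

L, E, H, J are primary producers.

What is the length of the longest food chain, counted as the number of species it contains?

One longest chain: H → A → M.
It has 3 species and 2 links.

3 species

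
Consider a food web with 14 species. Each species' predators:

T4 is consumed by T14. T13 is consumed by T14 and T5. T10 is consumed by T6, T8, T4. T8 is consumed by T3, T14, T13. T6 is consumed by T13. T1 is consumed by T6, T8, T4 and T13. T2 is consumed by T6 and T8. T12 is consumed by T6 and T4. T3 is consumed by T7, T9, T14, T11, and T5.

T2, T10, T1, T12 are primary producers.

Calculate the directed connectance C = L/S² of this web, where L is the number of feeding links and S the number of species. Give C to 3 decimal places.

The web has S = 14 species and L = 23 feeding links.
C = L / S² = 23 / 196 = 0.1173 ≈ 0.117.

C = 0.117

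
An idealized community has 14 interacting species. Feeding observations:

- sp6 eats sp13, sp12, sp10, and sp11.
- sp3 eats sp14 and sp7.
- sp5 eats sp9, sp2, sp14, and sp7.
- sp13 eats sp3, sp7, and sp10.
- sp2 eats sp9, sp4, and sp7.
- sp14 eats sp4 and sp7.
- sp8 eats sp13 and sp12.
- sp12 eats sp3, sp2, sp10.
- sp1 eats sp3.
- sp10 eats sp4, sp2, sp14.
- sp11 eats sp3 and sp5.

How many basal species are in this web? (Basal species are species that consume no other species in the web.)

3

Basal species (no prey listed): sp7, sp9, sp4.
Count: 3.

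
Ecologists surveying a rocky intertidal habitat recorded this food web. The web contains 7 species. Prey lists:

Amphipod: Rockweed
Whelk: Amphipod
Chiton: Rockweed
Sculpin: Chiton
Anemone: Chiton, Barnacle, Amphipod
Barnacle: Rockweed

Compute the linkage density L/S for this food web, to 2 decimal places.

There are L = 8 links among S = 7 species.
L/S = 8/7 = 1.1429 ≈ 1.14.

L/S = 1.14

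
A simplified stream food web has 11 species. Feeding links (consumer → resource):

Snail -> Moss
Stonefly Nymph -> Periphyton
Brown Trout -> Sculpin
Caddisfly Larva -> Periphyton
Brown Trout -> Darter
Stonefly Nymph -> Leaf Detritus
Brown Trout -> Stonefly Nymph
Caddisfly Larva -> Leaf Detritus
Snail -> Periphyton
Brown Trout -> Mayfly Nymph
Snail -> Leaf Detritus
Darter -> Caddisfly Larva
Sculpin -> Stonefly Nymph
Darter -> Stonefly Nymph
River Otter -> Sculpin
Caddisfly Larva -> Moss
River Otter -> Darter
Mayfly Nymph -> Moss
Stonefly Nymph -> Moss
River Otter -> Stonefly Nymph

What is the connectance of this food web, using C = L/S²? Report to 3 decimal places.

C = 0.165

The web has S = 11 species and L = 20 feeding links.
C = L / S² = 20 / 121 = 0.1653 ≈ 0.165.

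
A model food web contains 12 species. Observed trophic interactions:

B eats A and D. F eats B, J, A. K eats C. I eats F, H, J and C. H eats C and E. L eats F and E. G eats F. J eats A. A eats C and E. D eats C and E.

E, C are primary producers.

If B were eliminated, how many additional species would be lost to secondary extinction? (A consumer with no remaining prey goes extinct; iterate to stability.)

0

Remove B.
Every predator of it retains at least one other prey: F still has A, J.
No consumer loses all prey, so no secondary extinctions occur.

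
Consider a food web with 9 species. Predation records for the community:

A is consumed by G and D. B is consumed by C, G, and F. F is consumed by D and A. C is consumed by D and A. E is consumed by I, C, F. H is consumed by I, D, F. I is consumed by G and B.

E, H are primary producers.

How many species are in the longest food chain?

6 species

One longest chain: E → I → B → F → A → G.
It has 6 species and 5 links.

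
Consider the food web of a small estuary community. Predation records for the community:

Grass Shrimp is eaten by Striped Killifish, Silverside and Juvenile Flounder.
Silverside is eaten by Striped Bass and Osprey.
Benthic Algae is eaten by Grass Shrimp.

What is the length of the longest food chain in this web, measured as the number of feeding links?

3 links

One longest chain: Benthic Algae → Grass Shrimp → Silverside → Striped Bass.
It has 4 species and 3 links.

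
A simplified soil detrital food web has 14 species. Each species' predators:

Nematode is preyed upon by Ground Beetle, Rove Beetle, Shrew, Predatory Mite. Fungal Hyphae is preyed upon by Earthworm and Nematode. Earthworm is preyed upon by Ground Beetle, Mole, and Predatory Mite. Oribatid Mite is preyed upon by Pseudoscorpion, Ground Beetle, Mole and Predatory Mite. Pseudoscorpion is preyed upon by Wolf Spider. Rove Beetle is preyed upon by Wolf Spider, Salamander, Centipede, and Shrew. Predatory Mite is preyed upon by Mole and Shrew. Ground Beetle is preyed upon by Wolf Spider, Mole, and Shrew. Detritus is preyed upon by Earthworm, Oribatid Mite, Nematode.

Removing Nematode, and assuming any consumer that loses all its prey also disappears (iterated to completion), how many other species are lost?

Remove Nematode.
Round 1: Rove Beetle (all prey gone) → extinct.
Round 2: Salamander (all prey gone), Centipede (all prey gone) → extinct.
No further losses. Total secondary extinctions: 3.

3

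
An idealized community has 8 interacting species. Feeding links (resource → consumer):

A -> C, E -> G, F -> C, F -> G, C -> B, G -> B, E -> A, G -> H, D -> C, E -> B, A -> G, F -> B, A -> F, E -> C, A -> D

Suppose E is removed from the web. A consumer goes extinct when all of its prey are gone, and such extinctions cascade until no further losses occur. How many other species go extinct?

7

Remove E.
Round 1: A (all prey gone) → extinct.
Round 2: F (all prey gone), D (all prey gone) → extinct.
Round 3: G (all prey gone), C (all prey gone) → extinct.
Round 4: H (all prey gone), B (all prey gone) → extinct.
No further losses. Total secondary extinctions: 7.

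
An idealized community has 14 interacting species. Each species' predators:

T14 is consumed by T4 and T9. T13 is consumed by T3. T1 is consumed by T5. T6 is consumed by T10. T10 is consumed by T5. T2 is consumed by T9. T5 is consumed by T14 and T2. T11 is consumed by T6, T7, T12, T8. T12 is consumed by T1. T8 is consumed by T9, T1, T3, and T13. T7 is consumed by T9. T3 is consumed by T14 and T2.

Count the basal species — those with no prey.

Basal species (no prey listed): T11.
Count: 1.

1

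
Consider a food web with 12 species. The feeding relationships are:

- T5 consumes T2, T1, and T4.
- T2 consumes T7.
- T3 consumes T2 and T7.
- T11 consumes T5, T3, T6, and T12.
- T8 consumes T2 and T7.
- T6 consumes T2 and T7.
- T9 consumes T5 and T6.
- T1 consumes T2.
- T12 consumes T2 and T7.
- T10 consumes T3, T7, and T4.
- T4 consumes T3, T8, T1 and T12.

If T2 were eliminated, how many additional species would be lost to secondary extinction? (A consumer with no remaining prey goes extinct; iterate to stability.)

Remove T2.
Round 1: T1 (all prey gone) → extinct.
No further losses. Total secondary extinctions: 1.

1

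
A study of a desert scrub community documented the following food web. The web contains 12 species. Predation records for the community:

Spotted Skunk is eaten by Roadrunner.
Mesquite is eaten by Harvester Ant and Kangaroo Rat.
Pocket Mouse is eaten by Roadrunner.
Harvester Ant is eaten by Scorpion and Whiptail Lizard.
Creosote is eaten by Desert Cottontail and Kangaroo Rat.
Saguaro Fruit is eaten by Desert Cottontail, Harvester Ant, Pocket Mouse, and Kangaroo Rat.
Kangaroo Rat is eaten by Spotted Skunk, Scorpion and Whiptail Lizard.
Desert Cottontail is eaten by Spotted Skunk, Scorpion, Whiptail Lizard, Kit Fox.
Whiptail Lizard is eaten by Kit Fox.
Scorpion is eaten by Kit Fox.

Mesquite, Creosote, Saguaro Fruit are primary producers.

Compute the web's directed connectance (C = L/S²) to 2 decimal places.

The web has S = 12 species and L = 21 feeding links.
C = L / S² = 21 / 144 = 0.1458 ≈ 0.15.

C = 0.15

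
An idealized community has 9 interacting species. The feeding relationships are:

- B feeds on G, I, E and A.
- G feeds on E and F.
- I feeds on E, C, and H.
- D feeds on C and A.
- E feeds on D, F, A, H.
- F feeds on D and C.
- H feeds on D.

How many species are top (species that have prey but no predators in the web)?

Top species (has prey, but nothing eats it): B.
Count: 1.

1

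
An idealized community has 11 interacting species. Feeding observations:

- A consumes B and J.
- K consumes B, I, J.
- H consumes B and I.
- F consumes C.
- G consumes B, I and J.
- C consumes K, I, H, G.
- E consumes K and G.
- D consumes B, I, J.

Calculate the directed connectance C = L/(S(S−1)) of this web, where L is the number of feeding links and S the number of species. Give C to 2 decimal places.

C = 0.18

The web has S = 11 species and L = 20 feeding links.
C = L / (S(S−1)) = 20 / 110 = 0.1818 ≈ 0.18.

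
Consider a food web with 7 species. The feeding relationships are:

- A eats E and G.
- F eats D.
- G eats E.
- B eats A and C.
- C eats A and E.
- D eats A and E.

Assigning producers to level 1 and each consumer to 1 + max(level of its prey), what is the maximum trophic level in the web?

Producers (level 1): E.
E → G → A → C → B gives B level 5.
No species has a prey at level 5, so no species reaches level 6.

5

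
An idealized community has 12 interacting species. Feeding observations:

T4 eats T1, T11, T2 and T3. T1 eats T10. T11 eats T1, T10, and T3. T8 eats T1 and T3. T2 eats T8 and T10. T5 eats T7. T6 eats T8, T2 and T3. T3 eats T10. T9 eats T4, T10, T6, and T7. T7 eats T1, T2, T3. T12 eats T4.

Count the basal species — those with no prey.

1

Basal species (no prey listed): T10.
Count: 1.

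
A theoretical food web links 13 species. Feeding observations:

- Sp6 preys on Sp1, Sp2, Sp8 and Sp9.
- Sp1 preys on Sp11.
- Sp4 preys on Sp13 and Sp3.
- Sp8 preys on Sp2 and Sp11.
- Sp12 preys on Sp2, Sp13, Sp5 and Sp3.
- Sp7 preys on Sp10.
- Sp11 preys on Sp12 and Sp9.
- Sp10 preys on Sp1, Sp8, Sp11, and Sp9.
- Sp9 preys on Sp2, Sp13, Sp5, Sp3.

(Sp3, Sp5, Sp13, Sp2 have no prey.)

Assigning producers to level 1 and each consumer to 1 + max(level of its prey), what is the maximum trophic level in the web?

6

Producers (level 1): Sp3, Sp5, Sp13, Sp2.
Sp3 → Sp12 → Sp11 → Sp1 → Sp10 → Sp7 gives Sp7 level 6.
No species has a prey at level 6, so no species reaches level 7.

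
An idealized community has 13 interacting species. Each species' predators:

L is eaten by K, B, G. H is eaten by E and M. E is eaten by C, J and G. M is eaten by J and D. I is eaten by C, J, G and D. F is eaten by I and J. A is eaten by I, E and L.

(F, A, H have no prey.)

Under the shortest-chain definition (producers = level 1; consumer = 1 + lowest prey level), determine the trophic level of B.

A is a producer → level 1.
L eats A → level 2.
B eats L → level 3.
No prey of B is below level 2, so 3 is the minimum.

Trophic level 3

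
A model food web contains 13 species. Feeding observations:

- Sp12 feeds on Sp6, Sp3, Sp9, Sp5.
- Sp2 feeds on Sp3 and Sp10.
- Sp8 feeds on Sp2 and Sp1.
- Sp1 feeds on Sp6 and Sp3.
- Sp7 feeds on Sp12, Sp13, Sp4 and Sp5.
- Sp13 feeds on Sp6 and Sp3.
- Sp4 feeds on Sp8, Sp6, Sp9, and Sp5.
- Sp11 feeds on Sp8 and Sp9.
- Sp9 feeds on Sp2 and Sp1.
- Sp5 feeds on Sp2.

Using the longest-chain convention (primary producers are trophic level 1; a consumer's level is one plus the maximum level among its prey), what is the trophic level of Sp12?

Sp3 is a producer → level 1.
Sp2 eats Sp3 (level 1); other prey at levels: Sp10 1 → level 2.
Sp5 eats Sp2 → level 3.
Sp12 eats Sp5 (level 3); other prey at levels: Sp3 1, Sp6 1, Sp9 3 → level 4.

Trophic level 4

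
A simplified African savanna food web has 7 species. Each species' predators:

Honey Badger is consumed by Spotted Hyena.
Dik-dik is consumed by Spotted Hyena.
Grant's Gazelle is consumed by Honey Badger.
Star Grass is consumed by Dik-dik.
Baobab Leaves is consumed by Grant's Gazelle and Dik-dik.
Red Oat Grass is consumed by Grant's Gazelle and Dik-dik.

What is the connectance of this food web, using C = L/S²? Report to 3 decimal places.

C = 0.163

The web has S = 7 species and L = 8 feeding links.
C = L / S² = 8 / 49 = 0.1633 ≈ 0.163.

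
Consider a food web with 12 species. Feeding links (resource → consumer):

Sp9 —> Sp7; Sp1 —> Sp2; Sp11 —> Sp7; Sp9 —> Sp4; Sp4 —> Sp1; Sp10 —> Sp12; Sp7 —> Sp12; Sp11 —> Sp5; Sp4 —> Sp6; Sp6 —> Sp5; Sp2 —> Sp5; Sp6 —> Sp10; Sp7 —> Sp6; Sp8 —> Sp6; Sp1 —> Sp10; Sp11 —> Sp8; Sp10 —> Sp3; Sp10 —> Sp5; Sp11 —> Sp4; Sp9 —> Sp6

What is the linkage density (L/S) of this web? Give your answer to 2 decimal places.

There are L = 20 links among S = 12 species.
L/S = 20/12 = 1.6667 ≈ 1.67.

L/S = 1.67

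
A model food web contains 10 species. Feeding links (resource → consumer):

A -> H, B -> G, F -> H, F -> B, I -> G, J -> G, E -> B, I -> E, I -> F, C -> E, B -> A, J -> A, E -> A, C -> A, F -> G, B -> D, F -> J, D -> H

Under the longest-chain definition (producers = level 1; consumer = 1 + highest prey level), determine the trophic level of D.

Trophic level 4

C is a producer → level 1.
E eats C (level 1); other prey at levels: I 1 → level 2.
B eats E (level 2); other prey at levels: F 2 → level 3.
D eats B → level 4.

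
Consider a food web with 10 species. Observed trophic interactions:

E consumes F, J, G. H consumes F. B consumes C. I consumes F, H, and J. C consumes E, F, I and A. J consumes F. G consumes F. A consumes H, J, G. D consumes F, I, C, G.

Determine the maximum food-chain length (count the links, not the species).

4 links

One longest chain: F → J → I → C → D.
It has 5 species and 4 links.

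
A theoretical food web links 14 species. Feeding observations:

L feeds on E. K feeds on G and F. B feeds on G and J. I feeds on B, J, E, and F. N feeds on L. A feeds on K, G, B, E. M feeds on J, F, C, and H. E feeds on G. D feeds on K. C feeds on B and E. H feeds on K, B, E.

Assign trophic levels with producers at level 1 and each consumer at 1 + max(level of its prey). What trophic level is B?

Trophic level 2

G is a producer → level 1.
B eats G (level 1); other prey at levels: J 1 → level 2.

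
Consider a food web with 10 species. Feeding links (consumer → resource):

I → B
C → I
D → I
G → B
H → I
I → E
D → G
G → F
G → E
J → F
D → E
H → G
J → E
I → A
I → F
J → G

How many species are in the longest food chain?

One longest chain: B → I → C.
It has 3 species and 2 links.

3 species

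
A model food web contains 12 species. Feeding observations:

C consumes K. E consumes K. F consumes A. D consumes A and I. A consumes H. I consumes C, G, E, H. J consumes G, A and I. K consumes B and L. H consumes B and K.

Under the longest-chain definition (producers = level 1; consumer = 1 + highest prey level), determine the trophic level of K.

Trophic level 2

L is a producer → level 1.
K eats L (level 1); other prey at levels: B 1 → level 2.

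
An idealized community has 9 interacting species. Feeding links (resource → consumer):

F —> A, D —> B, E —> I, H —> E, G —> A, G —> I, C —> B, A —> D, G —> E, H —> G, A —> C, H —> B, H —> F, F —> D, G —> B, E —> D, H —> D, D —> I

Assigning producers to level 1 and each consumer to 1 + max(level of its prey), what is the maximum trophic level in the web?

5

Producers (level 1): H.
H → F → A → D → B gives B level 5.
No species has a prey at level 5, so no species reaches level 6.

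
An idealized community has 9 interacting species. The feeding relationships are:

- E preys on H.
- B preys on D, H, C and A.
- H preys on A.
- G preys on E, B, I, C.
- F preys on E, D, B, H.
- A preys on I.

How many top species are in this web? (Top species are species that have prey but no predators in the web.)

Top species (has prey, but nothing eats it): F, G.
Count: 2.

2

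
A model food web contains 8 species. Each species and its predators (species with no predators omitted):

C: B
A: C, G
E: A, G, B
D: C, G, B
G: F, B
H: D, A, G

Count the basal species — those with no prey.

Basal species (no prey listed): E, H.
Count: 2.

2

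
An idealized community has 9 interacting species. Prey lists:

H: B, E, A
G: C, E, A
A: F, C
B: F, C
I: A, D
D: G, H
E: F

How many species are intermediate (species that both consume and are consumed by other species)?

Intermediate species (has both prey and predators): B, E, A, G, H, D.
Count: 6.

6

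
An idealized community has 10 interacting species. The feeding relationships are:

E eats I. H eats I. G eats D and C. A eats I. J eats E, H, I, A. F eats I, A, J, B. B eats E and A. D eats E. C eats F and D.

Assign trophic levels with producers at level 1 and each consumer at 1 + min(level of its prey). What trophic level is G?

Trophic level 4

I is a producer → level 1.
F eats I → level 2.
C eats F → level 3.
G eats C → level 4.
No prey of G is below level 3, so 4 is the minimum.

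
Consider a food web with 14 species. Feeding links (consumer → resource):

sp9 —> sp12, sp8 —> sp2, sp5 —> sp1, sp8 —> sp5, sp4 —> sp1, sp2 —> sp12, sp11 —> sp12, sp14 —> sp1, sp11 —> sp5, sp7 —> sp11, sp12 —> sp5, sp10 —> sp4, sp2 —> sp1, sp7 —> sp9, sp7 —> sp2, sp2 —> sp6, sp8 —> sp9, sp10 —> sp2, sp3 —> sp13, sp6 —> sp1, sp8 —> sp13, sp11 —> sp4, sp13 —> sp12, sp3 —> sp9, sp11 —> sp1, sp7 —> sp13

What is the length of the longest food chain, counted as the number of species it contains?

One longest chain: sp1 → sp5 → sp12 → sp2 → sp10.
It has 5 species and 4 links.

5 species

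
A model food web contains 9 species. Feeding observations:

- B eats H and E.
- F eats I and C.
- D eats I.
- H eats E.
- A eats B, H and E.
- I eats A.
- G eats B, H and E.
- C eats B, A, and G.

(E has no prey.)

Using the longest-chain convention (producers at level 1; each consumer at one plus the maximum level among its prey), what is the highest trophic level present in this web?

Producers (level 1): E.
E → H → B → A → C → F gives F level 6.
No species has a prey at level 6, so no species reaches level 7.

6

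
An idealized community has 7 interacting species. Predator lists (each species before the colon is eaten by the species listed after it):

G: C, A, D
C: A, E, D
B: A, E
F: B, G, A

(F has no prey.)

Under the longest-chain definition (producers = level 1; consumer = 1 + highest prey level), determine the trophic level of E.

Trophic level 4

F is a producer → level 1.
G eats F → level 2.
C eats G → level 3.
E eats C (level 3); other prey at levels: B 2 → level 4.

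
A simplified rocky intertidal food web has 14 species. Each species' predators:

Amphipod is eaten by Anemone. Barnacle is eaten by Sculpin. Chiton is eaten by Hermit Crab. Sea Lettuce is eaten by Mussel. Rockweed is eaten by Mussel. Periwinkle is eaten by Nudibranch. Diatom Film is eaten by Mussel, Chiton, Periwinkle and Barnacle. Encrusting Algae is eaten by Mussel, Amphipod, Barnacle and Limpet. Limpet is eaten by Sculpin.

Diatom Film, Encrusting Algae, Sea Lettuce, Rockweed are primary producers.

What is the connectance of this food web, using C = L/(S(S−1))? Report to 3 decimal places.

C = 0.082

The web has S = 14 species and L = 15 feeding links.
C = L / (S(S−1)) = 15 / 182 = 0.0824 ≈ 0.082.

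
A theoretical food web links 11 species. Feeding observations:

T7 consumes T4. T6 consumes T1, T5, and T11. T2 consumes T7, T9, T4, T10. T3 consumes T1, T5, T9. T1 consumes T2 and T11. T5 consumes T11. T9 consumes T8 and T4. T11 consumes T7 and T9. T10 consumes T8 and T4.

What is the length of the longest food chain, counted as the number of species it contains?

5 species

One longest chain: T4 → T7 → T11 → T5 → T3.
It has 5 species and 4 links.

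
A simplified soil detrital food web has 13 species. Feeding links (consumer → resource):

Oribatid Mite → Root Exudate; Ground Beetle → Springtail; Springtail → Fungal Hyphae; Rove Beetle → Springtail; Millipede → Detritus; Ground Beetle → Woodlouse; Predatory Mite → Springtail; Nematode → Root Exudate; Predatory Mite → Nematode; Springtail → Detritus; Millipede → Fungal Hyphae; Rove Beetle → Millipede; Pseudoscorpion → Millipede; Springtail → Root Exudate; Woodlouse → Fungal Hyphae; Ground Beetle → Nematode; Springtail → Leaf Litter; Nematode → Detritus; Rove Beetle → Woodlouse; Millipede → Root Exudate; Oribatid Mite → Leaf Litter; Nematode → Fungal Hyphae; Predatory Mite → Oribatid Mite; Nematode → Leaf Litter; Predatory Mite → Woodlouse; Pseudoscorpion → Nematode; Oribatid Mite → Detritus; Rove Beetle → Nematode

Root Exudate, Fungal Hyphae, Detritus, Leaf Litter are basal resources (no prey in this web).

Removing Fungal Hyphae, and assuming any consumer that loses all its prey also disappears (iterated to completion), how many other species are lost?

Remove Fungal Hyphae.
Round 1: Woodlouse (all prey gone) → extinct.
No further losses. Total secondary extinctions: 1.

1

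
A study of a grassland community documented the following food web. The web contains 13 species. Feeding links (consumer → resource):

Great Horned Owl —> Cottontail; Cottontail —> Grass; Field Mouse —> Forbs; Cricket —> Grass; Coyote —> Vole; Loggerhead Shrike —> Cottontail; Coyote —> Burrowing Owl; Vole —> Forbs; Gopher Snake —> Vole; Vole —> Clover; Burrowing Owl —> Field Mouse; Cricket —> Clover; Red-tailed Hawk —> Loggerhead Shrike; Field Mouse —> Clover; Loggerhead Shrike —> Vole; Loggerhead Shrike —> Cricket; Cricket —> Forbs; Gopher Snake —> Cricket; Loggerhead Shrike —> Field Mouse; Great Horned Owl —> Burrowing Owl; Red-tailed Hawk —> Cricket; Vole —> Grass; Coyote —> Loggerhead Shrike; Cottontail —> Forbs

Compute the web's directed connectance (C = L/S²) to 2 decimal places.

C = 0.14

The web has S = 13 species and L = 24 feeding links.
C = L / S² = 24 / 169 = 0.1420 ≈ 0.14.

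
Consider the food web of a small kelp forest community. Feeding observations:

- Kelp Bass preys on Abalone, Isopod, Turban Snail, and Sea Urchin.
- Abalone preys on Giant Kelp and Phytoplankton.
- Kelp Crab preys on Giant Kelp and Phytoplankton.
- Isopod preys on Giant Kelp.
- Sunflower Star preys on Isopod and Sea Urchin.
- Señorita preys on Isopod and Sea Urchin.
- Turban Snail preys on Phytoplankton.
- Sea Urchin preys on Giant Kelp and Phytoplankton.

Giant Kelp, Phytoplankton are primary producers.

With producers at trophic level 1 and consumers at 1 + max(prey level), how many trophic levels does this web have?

Producers (level 1): Giant Kelp, Phytoplankton.
Giant Kelp → Abalone → Kelp Bass gives Kelp Bass level 3.
No species has a prey at level 3, so no species reaches level 4.

3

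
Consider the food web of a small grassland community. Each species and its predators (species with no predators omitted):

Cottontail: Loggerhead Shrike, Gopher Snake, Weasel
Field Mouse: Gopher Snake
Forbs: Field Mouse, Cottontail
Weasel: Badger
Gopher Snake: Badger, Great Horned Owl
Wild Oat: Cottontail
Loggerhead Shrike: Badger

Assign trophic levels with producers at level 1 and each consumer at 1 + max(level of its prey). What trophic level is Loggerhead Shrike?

Trophic level 3

Wild Oat is a producer → level 1.
Cottontail eats Wild Oat (level 1); other prey at levels: Forbs 1 → level 2.
Loggerhead Shrike eats Cottontail → level 3.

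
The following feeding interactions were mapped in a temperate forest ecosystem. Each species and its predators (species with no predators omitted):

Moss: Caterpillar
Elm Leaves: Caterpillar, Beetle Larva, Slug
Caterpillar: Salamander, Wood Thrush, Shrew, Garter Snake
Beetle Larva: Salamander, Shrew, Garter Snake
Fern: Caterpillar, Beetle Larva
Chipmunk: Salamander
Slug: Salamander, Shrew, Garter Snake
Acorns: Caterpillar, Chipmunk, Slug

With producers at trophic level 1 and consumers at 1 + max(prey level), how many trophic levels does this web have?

Producers (level 1): Moss, Elm Leaves, Fern, Acorns.
Moss → Caterpillar → Shrew gives Shrew level 3.
No species has a prey at level 3, so no species reaches level 4.

3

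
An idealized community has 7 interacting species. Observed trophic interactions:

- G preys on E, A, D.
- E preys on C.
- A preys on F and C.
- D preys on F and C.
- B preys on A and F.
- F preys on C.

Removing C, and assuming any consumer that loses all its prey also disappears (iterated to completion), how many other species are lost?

Remove C.
Round 1: E (all prey gone), F (all prey gone) → extinct.
Round 2: A (all prey gone), D (all prey gone) → extinct.
Round 3: G (all prey gone), B (all prey gone) → extinct.
No further losses. Total secondary extinctions: 6.

6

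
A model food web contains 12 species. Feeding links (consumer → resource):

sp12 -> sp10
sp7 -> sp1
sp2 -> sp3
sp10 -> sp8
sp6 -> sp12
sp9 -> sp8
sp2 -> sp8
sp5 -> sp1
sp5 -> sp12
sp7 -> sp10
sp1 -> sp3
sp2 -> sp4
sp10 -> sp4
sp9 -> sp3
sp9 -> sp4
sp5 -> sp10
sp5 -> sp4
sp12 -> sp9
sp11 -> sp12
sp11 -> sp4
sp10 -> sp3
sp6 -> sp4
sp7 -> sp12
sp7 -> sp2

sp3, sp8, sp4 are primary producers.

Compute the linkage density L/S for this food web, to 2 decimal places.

There are L = 24 links among S = 12 species.
L/S = 24/12 = 2.0000 ≈ 2.00.

L/S = 2.00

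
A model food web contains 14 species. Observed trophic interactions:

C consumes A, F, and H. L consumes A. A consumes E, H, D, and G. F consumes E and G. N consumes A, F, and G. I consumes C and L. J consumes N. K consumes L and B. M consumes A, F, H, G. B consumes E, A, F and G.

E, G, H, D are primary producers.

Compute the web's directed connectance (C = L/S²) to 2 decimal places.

The web has S = 14 species and L = 26 feeding links.
C = L / S² = 26 / 196 = 0.1327 ≈ 0.13.

C = 0.13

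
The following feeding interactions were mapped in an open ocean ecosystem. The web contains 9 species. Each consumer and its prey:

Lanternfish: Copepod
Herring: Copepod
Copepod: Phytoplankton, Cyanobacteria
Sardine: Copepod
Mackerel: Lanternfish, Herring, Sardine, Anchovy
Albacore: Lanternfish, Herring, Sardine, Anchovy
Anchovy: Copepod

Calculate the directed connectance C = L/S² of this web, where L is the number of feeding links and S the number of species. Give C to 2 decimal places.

C = 0.17

The web has S = 9 species and L = 14 feeding links.
C = L / S² = 14 / 81 = 0.1728 ≈ 0.17.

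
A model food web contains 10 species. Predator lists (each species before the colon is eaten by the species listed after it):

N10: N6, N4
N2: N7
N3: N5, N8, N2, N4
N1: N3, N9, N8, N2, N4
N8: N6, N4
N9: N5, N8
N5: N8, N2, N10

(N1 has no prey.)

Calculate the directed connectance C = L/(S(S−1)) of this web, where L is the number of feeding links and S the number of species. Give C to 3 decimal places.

C = 0.211

The web has S = 10 species and L = 19 feeding links.
C = L / (S(S−1)) = 19 / 90 = 0.2111 ≈ 0.211.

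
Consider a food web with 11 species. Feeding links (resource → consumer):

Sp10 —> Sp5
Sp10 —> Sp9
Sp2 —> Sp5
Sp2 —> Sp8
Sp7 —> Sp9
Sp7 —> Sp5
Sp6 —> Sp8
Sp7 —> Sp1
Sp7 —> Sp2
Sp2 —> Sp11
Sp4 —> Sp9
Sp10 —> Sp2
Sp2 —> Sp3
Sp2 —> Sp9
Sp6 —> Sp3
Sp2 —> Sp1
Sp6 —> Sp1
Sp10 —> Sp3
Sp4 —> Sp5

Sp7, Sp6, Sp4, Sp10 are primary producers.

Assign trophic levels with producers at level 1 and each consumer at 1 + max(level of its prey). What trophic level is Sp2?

Trophic level 2

Sp7 is a producer → level 1.
Sp2 eats Sp7 (level 1); other prey at levels: Sp10 1 → level 2.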